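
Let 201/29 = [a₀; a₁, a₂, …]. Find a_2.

201 = 6·29 + 27   →  a_0 = 6
29 = 1·27 + 2   →  a_1 = 1
27 = 13·2 + 1   →  a_2 = 13

13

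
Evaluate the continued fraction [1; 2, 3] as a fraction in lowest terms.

Using pₖ = aₖpₖ₋₁ + pₖ₋₂ and qₖ = aₖqₖ₋₁ + qₖ₋₂:
  k=0: a=1, p=1, q=1
  k=1: a=2, p=3, q=2
  k=2: a=3, p=10, q=7

10/7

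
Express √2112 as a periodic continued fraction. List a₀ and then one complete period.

[45; 1, 21, 1, 90]

a₀ = ⌊√2112⌋ = 45.
With m₀=0, d₀=1 and mₖ₊₁ = dₖaₖ − mₖ, dₖ₊₁ = (n − mₖ₊₁²)/dₖ, aₖ₊₁ = ⌊(a₀+mₖ₊₁)/dₖ₊₁⌋:
  k=1: m=45, d=87, a=1
  k=2: m=42, d=4, a=21
  k=3: m=42, d=87, a=1
  k=4: m=45, d=1, a=90
d=1 and a=2a₀=90 at k=4, so the next step gives (m, d) = (45, 87) again — its k=1 value — and the period has length 4.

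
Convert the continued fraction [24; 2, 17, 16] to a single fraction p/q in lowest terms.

Fold from the inside: start with 16/1.
  17 + 1/16 = 273/16
  2 + 16/273 = 562/273
  24 + 273/562 = 13761/562

13761/562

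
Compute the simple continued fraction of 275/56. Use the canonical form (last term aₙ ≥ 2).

275 = 4*56 + 51
56 = 1*51 + 5
51 = 10*5 + 1
5 = 5*1 + 0  (stop)
So 275/56 = [4; 1, 10, 5].

[4; 1, 10, 5]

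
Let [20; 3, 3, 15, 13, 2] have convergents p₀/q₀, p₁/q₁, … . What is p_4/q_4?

40581/1999

Using pₖ = aₖpₖ₋₁ + pₖ₋₂, qₖ = aₖqₖ₋₁ + qₖ₋₂ (with p₋₁=1, p₋₂=0, q₋₁=0, q₋₂=1):
  k=0: a=20, p=20, q=1
  k=1: a=3, p=61, q=3
  k=2: a=3, p=203, q=10
  k=3: a=15, p=3106, q=153
  k=4: a=13, p=40581, q=1999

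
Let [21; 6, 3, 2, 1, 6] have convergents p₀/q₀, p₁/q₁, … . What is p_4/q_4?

1333/63

Using pₖ = aₖpₖ₋₁ + pₖ₋₂, qₖ = aₖqₖ₋₁ + qₖ₋₂ (with p₋₁=1, p₋₂=0, q₋₁=0, q₋₂=1):
  k=0: a=21, p=21, q=1
  k=1: a=6, p=127, q=6
  k=2: a=3, p=402, q=19
  k=3: a=2, p=931, q=44
  k=4: a=1, p=1333, q=63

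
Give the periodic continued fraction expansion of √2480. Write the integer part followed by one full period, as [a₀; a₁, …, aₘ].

[49; 1, 3, 1, 98]

a₀ = ⌊√2480⌋ = 49.
With m₀=0, d₀=1 and mₖ₊₁ = dₖaₖ − mₖ, dₖ₊₁ = (n − mₖ₊₁²)/dₖ, aₖ₊₁ = ⌊(a₀+mₖ₊₁)/dₖ₊₁⌋:
  k=1: m=49, d=79, a=1
  k=2: m=30, d=20, a=3
  k=3: m=30, d=79, a=1
  k=4: m=49, d=1, a=98
d=1 and a=2a₀=98 at k=4, so the next step gives (m, d) = (49, 79) again — its k=1 value — and the period has length 4.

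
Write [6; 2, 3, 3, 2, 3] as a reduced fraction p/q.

1171/182

Fold from the inside: start with 3/1.
  2 + 1/3 = 7/3
  3 + 3/7 = 24/7
  3 + 7/24 = 79/24
  2 + 24/79 = 182/79
  6 + 79/182 = 1171/182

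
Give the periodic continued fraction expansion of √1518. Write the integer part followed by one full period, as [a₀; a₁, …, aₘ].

[38; 1, 24, 1, 76]

a₀ = ⌊√1518⌋ = 38.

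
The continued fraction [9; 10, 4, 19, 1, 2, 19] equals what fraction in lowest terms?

430871/47361

Fold from the inside: start with 19/1.
  2 + 1/19 = 39/19
  1 + 19/39 = 58/39
  19 + 39/58 = 1141/58
  4 + 58/1141 = 4622/1141
  10 + 1141/4622 = 47361/4622
  9 + 4622/47361 = 430871/47361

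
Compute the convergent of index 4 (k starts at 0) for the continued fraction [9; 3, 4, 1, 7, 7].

1164/125

Using pₖ = aₖpₖ₋₁ + pₖ₋₂, qₖ = aₖqₖ₋₁ + qₖ₋₂ (with p₋₁=1, p₋₂=0, q₋₁=0, q₋₂=1):
  k=0: a=9, p=9, q=1
  k=1: a=3, p=28, q=3
  k=2: a=4, p=121, q=13
  k=3: a=1, p=149, q=16
  k=4: a=7, p=1164, q=125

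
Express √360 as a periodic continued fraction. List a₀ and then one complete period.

[18; 1, 36]

a₀ = ⌊√360⌋ = 18.
With m₀=0, d₀=1 and mₖ₊₁ = dₖaₖ − mₖ, dₖ₊₁ = (n − mₖ₊₁²)/dₖ, aₖ₊₁ = ⌊(a₀+mₖ₊₁)/dₖ₊₁⌋:
  k=1: m=18, d=36, a=1
  k=2: m=18, d=1, a=36
d=1 and a=2a₀=36 at k=2, so the next step gives (m, d) = (18, 36) again — its k=1 value — and the period has length 2.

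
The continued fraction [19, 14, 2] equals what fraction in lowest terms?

Fold from the inside: start with 2/1.
  14 + 1/2 = 29/2
  19 + 2/29 = 553/29

553/29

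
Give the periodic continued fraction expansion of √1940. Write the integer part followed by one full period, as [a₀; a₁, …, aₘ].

a₀ = ⌊√1940⌋ = 44.

[44; 22, 88]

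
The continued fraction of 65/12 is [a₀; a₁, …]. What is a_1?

65 = 5·12 + 5   →  a_0 = 5
12 = 2·5 + 2   →  a_1 = 2

2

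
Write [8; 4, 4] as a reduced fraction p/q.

Fold from the inside: start with 4/1.
  4 + 1/4 = 17/4
  8 + 4/17 = 140/17

140/17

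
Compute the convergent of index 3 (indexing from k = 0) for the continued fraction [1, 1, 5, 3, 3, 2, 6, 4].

35/19

Using pₖ = aₖpₖ₋₁ + pₖ₋₂, qₖ = aₖqₖ₋₁ + qₖ₋₂ (with p₋₁=1, p₋₂=0, q₋₁=0, q₋₂=1):
  k=0: a=1, p=1, q=1
  k=1: a=1, p=2, q=1
  k=2: a=5, p=11, q=6
  k=3: a=3, p=35, q=19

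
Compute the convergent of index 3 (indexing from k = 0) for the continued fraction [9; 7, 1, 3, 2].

283/31

Using pₖ = aₖpₖ₋₁ + pₖ₋₂, qₖ = aₖqₖ₋₁ + qₖ₋₂ (with p₋₁=1, p₋₂=0, q₋₁=0, q₋₂=1):
  k=0: a=9, p=9, q=1
  k=1: a=7, p=64, q=7
  k=2: a=1, p=73, q=8
  k=3: a=3, p=283, q=31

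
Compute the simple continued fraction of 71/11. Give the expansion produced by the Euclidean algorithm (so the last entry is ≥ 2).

[6; 2, 5]

71 = 6*11 + 5
11 = 2*5 + 1
5 = 5*1 + 0  (stop)
So 71/11 = [6; 2, 5].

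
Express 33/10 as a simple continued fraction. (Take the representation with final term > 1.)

[3; 3, 3]

33 = 3*10 + 3
10 = 3*3 + 1
3 = 3*1 + 0  (stop)
So 33/10 = [3; 3, 3].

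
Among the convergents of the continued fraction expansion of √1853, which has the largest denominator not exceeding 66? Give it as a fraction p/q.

√1853 = [43; 21, 1, 1, 21, 86, …] (period length 5).
Convergents:
  p_0/q_0 = 43/1
  p_1/q_1 = 904/21
  p_2/q_2 = 947/22
  p_3/q_3 = 1851/43
  p_4/q_4 = 39818/925
q_3 = 43 ≤ 66 < 925 = q_4, so the answer is 1851/43.

1851/43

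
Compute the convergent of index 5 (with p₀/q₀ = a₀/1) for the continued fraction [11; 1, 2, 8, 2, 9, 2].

Using pₖ = aₖpₖ₋₁ + pₖ₋₂, qₖ = aₖqₖ₋₁ + qₖ₋₂ (with p₋₁=1, p₋₂=0, q₋₁=0, q₋₂=1):
  k=0: a=11, p=11, q=1
  k=1: a=1, p=12, q=1
  k=2: a=2, p=35, q=3
  k=3: a=8, p=292, q=25
  k=4: a=2, p=619, q=53
  k=5: a=9, p=5863, q=502

5863/502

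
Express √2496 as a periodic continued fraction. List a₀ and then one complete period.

a₀ = ⌊√2496⌋ = 49.
With m₀=0, d₀=1 and mₖ₊₁ = dₖaₖ − mₖ, dₖ₊₁ = (n − mₖ₊₁²)/dₖ, aₖ₊₁ = ⌊(a₀+mₖ₊₁)/dₖ₊₁⌋:
  k=1: m=49, d=95, a=1
  k=2: m=46, d=4, a=23
  k=3: m=46, d=95, a=1
  k=4: m=49, d=1, a=98
d=1 and a=2a₀=98 at k=4, so the next step gives (m, d) = (49, 95) again — its k=1 value — and the period has length 4.

[49; 1, 23, 1, 98]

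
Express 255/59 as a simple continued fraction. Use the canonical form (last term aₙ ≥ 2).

[4; 3, 9, 2]

255 = 4·59 + 19
59 = 3·19 + 2
19 = 9·2 + 1
2 = 2·1 + 0  (stop)
So 255/59 = [4; 3, 9, 2].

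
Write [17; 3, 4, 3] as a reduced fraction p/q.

727/42

Fold from the inside: start with 3/1.
  4 + 1/3 = 13/3
  3 + 3/13 = 42/13
  17 + 13/42 = 727/42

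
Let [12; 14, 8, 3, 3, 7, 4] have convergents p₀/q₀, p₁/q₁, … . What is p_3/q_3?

4261/353

Using pₖ = aₖpₖ₋₁ + pₖ₋₂, qₖ = aₖqₖ₋₁ + qₖ₋₂ (with p₋₁=1, p₋₂=0, q₋₁=0, q₋₂=1):
  k=0: a=12, p=12, q=1
  k=1: a=14, p=169, q=14
  k=2: a=8, p=1364, q=113
  k=3: a=3, p=4261, q=353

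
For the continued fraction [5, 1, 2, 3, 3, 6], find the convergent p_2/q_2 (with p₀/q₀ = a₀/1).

Using pₖ = aₖpₖ₋₁ + pₖ₋₂, qₖ = aₖqₖ₋₁ + qₖ₋₂ (with p₋₁=1, p₋₂=0, q₋₁=0, q₋₂=1):
  k=0: a=5, p=5, q=1
  k=1: a=1, p=6, q=1
  k=2: a=2, p=17, q=3

17/3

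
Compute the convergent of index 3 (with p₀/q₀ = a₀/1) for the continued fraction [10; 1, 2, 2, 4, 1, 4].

75/7

Using pₖ = aₖpₖ₋₁ + pₖ₋₂, qₖ = aₖqₖ₋₁ + qₖ₋₂ (with p₋₁=1, p₋₂=0, q₋₁=0, q₋₂=1):
  k=0: a=10, p=10, q=1
  k=1: a=1, p=11, q=1
  k=2: a=2, p=32, q=3
  k=3: a=2, p=75, q=7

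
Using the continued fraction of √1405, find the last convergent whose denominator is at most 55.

√1405 = [37; 2, 14, 2, 74, …] (period length 4).
Convergents:
  p_0/q_0 = 37/1
  p_1/q_1 = 75/2
  p_2/q_2 = 1087/29
  p_3/q_3 = 2249/60
q_2 = 29 ≤ 55 < 60 = q_3, so the answer is 1087/29.

1087/29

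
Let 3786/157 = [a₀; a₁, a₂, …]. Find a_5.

1

3786 = 24·157 + 18   →  a_0 = 24
157 = 8·18 + 13   →  a_1 = 8
18 = 1·13 + 5   →  a_2 = 1
13 = 2·5 + 3   →  a_3 = 2
5 = 1·3 + 2   →  a_4 = 1
3 = 1·2 + 1   →  a_5 = 1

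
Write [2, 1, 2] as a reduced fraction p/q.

Fold from the inside: start with 2/1.
  1 + 1/2 = 3/2
  2 + 2/3 = 8/3

8/3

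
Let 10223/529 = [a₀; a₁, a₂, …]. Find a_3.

10223 = 19·529 + 172   →  a_0 = 19
529 = 3·172 + 13   →  a_1 = 3
172 = 13·13 + 3   →  a_2 = 13
13 = 4·3 + 1   →  a_3 = 4

4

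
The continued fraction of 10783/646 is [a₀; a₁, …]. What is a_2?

2

10783 = 16·646 + 447   →  a_0 = 16
646 = 1·447 + 199   →  a_1 = 1
447 = 2·199 + 49   →  a_2 = 2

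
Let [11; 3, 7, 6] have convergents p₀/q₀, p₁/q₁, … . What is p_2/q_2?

Using pₖ = aₖpₖ₋₁ + pₖ₋₂, qₖ = aₖqₖ₋₁ + qₖ₋₂ (with p₋₁=1, p₋₂=0, q₋₁=0, q₋₂=1):
  k=0: a=11, p=11, q=1
  k=1: a=3, p=34, q=3
  k=2: a=7, p=249, q=22

249/22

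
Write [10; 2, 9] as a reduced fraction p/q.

Fold from the inside: start with 9/1.
  2 + 1/9 = 19/9
  10 + 9/19 = 199/19

199/19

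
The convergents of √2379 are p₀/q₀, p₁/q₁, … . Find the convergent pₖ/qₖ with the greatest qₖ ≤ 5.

195/4

√2379 = [48; 1, 3, 2, 3, 1, 96, …] (period length 6).
Convergents:
  p_0/q_0 = 48/1
  p_1/q_1 = 49/1
  p_2/q_2 = 195/4
  p_3/q_3 = 439/9
q_2 = 4 ≤ 5 < 9 = q_3, so the answer is 195/4.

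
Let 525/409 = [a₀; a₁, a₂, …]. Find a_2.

525 = 1·409 + 116   →  a_0 = 1
409 = 3·116 + 61   →  a_1 = 3
116 = 1·61 + 55   →  a_2 = 1

1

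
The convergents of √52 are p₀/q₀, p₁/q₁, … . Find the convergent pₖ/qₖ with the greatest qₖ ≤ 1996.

√52 = [7; 4, 1, 2, 1, 4, 14, …] (period length 6).
Convergents:
  p_0/q_0 = 7/1
  p_1/q_1 = 29/4
  p_2/q_2 = 36/5
  p_3/q_3 = 101/14
  p_4/q_4 = 137/19
  p_5/q_5 = 649/90
  p_6/q_6 = 9223/1279
  p_7/q_7 = 37541/5206
q_6 = 1279 ≤ 1996 < 5206 = q_7, so the answer is 9223/1279.

9223/1279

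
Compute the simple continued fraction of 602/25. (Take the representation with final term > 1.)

[24; 12, 2]

602 = 24×25 + 2
25 = 12×2 + 1
2 = 2×1 + 0  (stop)
So 602/25 = [24; 12, 2].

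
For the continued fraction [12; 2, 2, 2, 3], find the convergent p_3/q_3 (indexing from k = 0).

149/12

Using pₖ = aₖpₖ₋₁ + pₖ₋₂, qₖ = aₖqₖ₋₁ + qₖ₋₂ (with p₋₁=1, p₋₂=0, q₋₁=0, q₋₂=1):
  k=0: a=12, p=12, q=1
  k=1: a=2, p=25, q=2
  k=2: a=2, p=62, q=5
  k=3: a=2, p=149, q=12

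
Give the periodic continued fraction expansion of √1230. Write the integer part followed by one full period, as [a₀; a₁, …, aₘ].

[35; 14, 70]

a₀ = ⌊√1230⌋ = 35.
With m₀=0, d₀=1 and mₖ₊₁ = dₖaₖ − mₖ, dₖ₊₁ = (n − mₖ₊₁²)/dₖ, aₖ₊₁ = ⌊(a₀+mₖ₊₁)/dₖ₊₁⌋:
  k=1: m=35, d=5, a=14
  k=2: m=35, d=1, a=70
d=1 and a=2a₀=70 at k=2, so the next step gives (m, d) = (35, 5) again — its k=1 value — and the period has length 2.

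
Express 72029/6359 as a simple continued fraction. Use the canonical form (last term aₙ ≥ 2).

72029 = 11*6359 + 2080
6359 = 3*2080 + 119
2080 = 17*119 + 57
119 = 2*57 + 5
57 = 11*5 + 2
5 = 2*2 + 1
2 = 2*1 + 0  (stop)
So 72029/6359 = [11; 3, 17, 2, 11, 2, 2].

[11; 3, 17, 2, 11, 2, 2]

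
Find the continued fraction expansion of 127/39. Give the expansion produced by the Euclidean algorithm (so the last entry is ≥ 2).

127 = 3×39 + 10
39 = 3×10 + 9
10 = 1×9 + 1
9 = 9×1 + 0  (stop)
So 127/39 = [3; 3, 1, 9].

[3; 3, 1, 9]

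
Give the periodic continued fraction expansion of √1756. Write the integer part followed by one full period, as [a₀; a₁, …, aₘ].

[41; 1, 9, 2, 20, 2, 9, 1, 82]

a₀ = ⌊√1756⌋ = 41.
With m₀=0, d₀=1 and mₖ₊₁ = dₖaₖ − mₖ, dₖ₊₁ = (n − mₖ₊₁²)/dₖ, aₖ₊₁ = ⌊(a₀+mₖ₊₁)/dₖ₊₁⌋:
  k=1: m=41, d=75, a=1
  k=2: m=34, d=8, a=9
  k=3: m=38, d=39, a=2
  k=4: m=40, d=4, a=20
  k=5: m=40, d=39, a=2
  k=6: m=38, d=8, a=9
  k=7: m=34, d=75, a=1
  k=8: m=41, d=1, a=82
d=1 and a=2a₀=82 at k=8, so the next step gives (m, d) = (41, 75) again — its k=1 value — and the period has length 8.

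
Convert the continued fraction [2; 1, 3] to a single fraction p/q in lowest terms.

Using pₖ = aₖpₖ₋₁ + pₖ₋₂ and qₖ = aₖqₖ₋₁ + qₖ₋₂:
  k=0: a=2, p=2, q=1
  k=1: a=1, p=3, q=1
  k=2: a=3, p=11, q=4

11/4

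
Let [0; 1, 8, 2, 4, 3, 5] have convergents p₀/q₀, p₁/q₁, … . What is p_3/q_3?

Using pₖ = aₖpₖ₋₁ + pₖ₋₂, qₖ = aₖqₖ₋₁ + qₖ₋₂ (with p₋₁=1, p₋₂=0, q₋₁=0, q₋₂=1):
  k=0: a=0, p=0, q=1
  k=1: a=1, p=1, q=1
  k=2: a=8, p=8, q=9
  k=3: a=2, p=17, q=19

17/19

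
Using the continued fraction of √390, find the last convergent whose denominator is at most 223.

√390 = [19; 1, 2, 1, 38, …] (period length 4).
Convergents:
  p_0/q_0 = 19/1
  p_1/q_1 = 20/1
  p_2/q_2 = 59/3
  p_3/q_3 = 79/4
  p_4/q_4 = 3061/155
  p_5/q_5 = 3140/159
  p_6/q_6 = 9341/473
q_5 = 159 ≤ 223 < 473 = q_6, so the answer is 3140/159.

3140/159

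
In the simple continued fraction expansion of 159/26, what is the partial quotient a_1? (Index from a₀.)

159 = 6·26 + 3   →  a_0 = 6
26 = 8·3 + 2   →  a_1 = 8

8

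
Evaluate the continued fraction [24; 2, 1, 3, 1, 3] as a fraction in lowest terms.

1291/53

Using pₖ = aₖpₖ₋₁ + pₖ₋₂ and qₖ = aₖqₖ₋₁ + qₖ₋₂:
  k=0: a=24, p=24, q=1
  k=1: a=2, p=49, q=2
  k=2: a=1, p=73, q=3
  k=3: a=3, p=268, q=11
  k=4: a=1, p=341, q=14
  k=5: a=3, p=1291, q=53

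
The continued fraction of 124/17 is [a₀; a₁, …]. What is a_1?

3

124 = 7·17 + 5   →  a_0 = 7
17 = 3·5 + 2   →  a_1 = 3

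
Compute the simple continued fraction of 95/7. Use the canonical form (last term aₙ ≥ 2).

95 = 13·7 + 4
7 = 1·4 + 3
4 = 1·3 + 1
3 = 3·1 + 0  (stop)
So 95/7 = [13; 1, 1, 3].

[13; 1, 1, 3]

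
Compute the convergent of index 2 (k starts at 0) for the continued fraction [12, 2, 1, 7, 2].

37/3

Using pₖ = aₖpₖ₋₁ + pₖ₋₂, qₖ = aₖqₖ₋₁ + qₖ₋₂ (with p₋₁=1, p₋₂=0, q₋₁=0, q₋₂=1):
  k=0: a=12, p=12, q=1
  k=1: a=2, p=25, q=2
  k=2: a=1, p=37, q=3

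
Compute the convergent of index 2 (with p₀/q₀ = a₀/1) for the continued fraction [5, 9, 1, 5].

51/10

Using pₖ = aₖpₖ₋₁ + pₖ₋₂, qₖ = aₖqₖ₋₁ + qₖ₋₂ (with p₋₁=1, p₋₂=0, q₋₁=0, q₋₂=1):
  k=0: a=5, p=5, q=1
  k=1: a=9, p=46, q=9
  k=2: a=1, p=51, q=10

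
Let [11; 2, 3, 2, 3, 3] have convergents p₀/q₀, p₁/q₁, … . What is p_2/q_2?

80/7

Using pₖ = aₖpₖ₋₁ + pₖ₋₂, qₖ = aₖqₖ₋₁ + qₖ₋₂ (with p₋₁=1, p₋₂=0, q₋₁=0, q₋₂=1):
  k=0: a=11, p=11, q=1
  k=1: a=2, p=23, q=2
  k=2: a=3, p=80, q=7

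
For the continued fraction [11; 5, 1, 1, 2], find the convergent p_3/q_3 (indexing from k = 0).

Using pₖ = aₖpₖ₋₁ + pₖ₋₂, qₖ = aₖqₖ₋₁ + qₖ₋₂ (with p₋₁=1, p₋₂=0, q₋₁=0, q₋₂=1):
  k=0: a=11, p=11, q=1
  k=1: a=5, p=56, q=5
  k=2: a=1, p=67, q=6
  k=3: a=1, p=123, q=11

123/11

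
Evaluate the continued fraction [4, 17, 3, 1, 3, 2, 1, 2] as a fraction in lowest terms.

Using pₖ = aₖpₖ₋₁ + pₖ₋₂ and qₖ = aₖqₖ₋₁ + qₖ₋₂:
  k=0: a=4, p=4, q=1
  k=1: a=17, p=69, q=17
  k=2: a=3, p=211, q=52
  k=3: a=1, p=280, q=69
  k=4: a=3, p=1051, q=259
  k=5: a=2, p=2382, q=587
  k=6: a=1, p=3433, q=846
  k=7: a=2, p=9248, q=2279

9248/2279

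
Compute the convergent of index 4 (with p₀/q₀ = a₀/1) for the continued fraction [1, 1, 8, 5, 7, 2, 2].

Using pₖ = aₖpₖ₋₁ + pₖ₋₂, qₖ = aₖqₖ₋₁ + qₖ₋₂ (with p₋₁=1, p₋₂=0, q₋₁=0, q₋₂=1):
  k=0: a=1, p=1, q=1
  k=1: a=1, p=2, q=1
  k=2: a=8, p=17, q=9
  k=3: a=5, p=87, q=46
  k=4: a=7, p=626, q=331

626/331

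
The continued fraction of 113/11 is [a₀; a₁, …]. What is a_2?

1

113 = 10·11 + 3   →  a_0 = 10
11 = 3·3 + 2   →  a_1 = 3
3 = 1·2 + 1   →  a_2 = 1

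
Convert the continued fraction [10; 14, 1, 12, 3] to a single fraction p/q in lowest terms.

6010/597

Fold from the inside: start with 3/1.
  12 + 1/3 = 37/3
  1 + 3/37 = 40/37
  14 + 37/40 = 597/40
  10 + 40/597 = 6010/597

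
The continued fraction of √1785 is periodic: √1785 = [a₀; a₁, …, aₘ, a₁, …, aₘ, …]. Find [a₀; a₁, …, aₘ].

a₀ = ⌊√1785⌋ = 42.
With m₀=0, d₀=1 and mₖ₊₁ = dₖaₖ − mₖ, dₖ₊₁ = (n − mₖ₊₁²)/dₖ, aₖ₊₁ = ⌊(a₀+mₖ₊₁)/dₖ₊₁⌋:
  k=1: m=42, d=21, a=4
  k=2: m=42, d=1, a=84
d=1 and a=2a₀=84 at k=2, so the next step gives (m, d) = (42, 21) again — its k=1 value — and the period has length 2.

[42; 4, 84]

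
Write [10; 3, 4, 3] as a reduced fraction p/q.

433/42

Using pₖ = aₖpₖ₋₁ + pₖ₋₂ and qₖ = aₖqₖ₋₁ + qₖ₋₂:
  k=0: a=10, p=10, q=1
  k=1: a=3, p=31, q=3
  k=2: a=4, p=134, q=13
  k=3: a=3, p=433, q=42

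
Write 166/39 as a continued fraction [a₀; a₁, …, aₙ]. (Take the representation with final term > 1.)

166 = 4*39 + 10
39 = 3*10 + 9
10 = 1*9 + 1
9 = 9*1 + 0  (stop)
So 166/39 = [4; 3, 1, 9].

[4; 3, 1, 9]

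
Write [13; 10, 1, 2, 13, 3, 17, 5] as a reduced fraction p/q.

Using pₖ = aₖpₖ₋₁ + pₖ₋₂ and qₖ = aₖqₖ₋₁ + qₖ₋₂:
  k=0: a=13, p=13, q=1
  k=1: a=10, p=131, q=10
  k=2: a=1, p=144, q=11
  k=3: a=2, p=419, q=32
  k=4: a=13, p=5591, q=427
  k=5: a=3, p=17192, q=1313
  k=6: a=17, p=297855, q=22748
  k=7: a=5, p=1506467, q=115053

1506467/115053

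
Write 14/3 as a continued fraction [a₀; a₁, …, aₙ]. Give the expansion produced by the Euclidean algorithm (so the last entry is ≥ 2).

14 = 4×3 + 2
3 = 1×2 + 1
2 = 2×1 + 0  (stop)
So 14/3 = [4; 1, 2].

[4; 1, 2]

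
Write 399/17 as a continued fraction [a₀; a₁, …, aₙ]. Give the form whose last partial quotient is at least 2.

[23; 2, 8]

399 = 23·17 + 8
17 = 2·8 + 1
8 = 8·1 + 0  (stop)
So 399/17 = [23; 2, 8].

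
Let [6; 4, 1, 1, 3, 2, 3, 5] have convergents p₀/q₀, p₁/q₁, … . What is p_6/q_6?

1561/251

Using pₖ = aₖpₖ₋₁ + pₖ₋₂, qₖ = aₖqₖ₋₁ + qₖ₋₂ (with p₋₁=1, p₋₂=0, q₋₁=0, q₋₂=1):
  k=0: a=6, p=6, q=1
  k=1: a=4, p=25, q=4
  k=2: a=1, p=31, q=5
  k=3: a=1, p=56, q=9
  k=4: a=3, p=199, q=32
  k=5: a=2, p=454, q=73
  k=6: a=3, p=1561, q=251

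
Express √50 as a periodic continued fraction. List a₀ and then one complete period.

a₀ = ⌊√50⌋ = 7.

[7; 14]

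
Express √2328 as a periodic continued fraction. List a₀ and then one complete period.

[48; 4, 96]

a₀ = ⌊√2328⌋ = 48.
With m₀=0, d₀=1 and mₖ₊₁ = dₖaₖ − mₖ, dₖ₊₁ = (n − mₖ₊₁²)/dₖ, aₖ₊₁ = ⌊(a₀+mₖ₊₁)/dₖ₊₁⌋:
  k=1: m=48, d=24, a=4
  k=2: m=48, d=1, a=96
d=1 and a=2a₀=96 at k=2, so the next step gives (m, d) = (48, 24) again — its k=1 value — and the period has length 2.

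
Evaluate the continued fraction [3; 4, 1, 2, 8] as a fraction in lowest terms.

Using pₖ = aₖpₖ₋₁ + pₖ₋₂ and qₖ = aₖqₖ₋₁ + qₖ₋₂:
  k=0: a=3, p=3, q=1
  k=1: a=4, p=13, q=4
  k=2: a=1, p=16, q=5
  k=3: a=2, p=45, q=14
  k=4: a=8, p=376, q=117

376/117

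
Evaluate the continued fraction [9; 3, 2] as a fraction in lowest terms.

Fold from the inside: start with 2/1.
  3 + 1/2 = 7/2
  9 + 2/7 = 65/7

65/7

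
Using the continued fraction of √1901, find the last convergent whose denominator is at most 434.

18879/433

√1901 = [43; 1, 1, 1, 1, 86, …] (period length 5).
Convergents:
  p_0/q_0 = 43/1
  p_1/q_1 = 44/1
  p_2/q_2 = 87/2
  p_3/q_3 = 131/3
  p_4/q_4 = 218/5
  p_5/q_5 = 18879/433
  p_6/q_6 = 19097/438
q_5 = 433 ≤ 434 < 438 = q_6, so the answer is 18879/433.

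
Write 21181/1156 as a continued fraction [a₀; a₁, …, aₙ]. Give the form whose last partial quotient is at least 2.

21181 = 18×1156 + 373
1156 = 3×373 + 37
373 = 10×37 + 3
37 = 12×3 + 1
3 = 3×1 + 0  (stop)
So 21181/1156 = [18; 3, 10, 12, 3].

[18; 3, 10, 12, 3]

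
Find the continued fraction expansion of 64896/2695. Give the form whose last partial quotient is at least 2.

[24; 12, 2, 10, 3, 3]

64896 = 24·2695 + 216
2695 = 12·216 + 103
216 = 2·103 + 10
103 = 10·10 + 3
10 = 3·3 + 1
3 = 3·1 + 0  (stop)
So 64896/2695 = [24; 12, 2, 10, 3, 3].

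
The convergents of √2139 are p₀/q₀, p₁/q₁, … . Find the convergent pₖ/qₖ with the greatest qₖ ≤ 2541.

68449/1480

√2139 = [46; 4, 92, …] (period length 2).
Convergents:
  p_0/q_0 = 46/1
  p_1/q_1 = 185/4
  p_2/q_2 = 17066/369
  p_3/q_3 = 68449/1480
  p_4/q_4 = 6314374/136529
q_3 = 1480 ≤ 2541 < 136529 = q_4, so the answer is 68449/1480.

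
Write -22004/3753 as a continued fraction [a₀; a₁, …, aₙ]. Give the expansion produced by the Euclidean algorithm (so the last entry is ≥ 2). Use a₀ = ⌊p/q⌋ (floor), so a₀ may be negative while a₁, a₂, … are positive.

-22004 = -6*3753 + 514
3753 = 7*514 + 155
514 = 3*155 + 49
155 = 3*49 + 8
49 = 6*8 + 1
8 = 8*1 + 0  (stop)
So -22004/3753 = [-6; 7, 3, 3, 6, 8].

[-6; 7, 3, 3, 6, 8]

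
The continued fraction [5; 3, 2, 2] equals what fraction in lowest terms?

Using pₖ = aₖpₖ₋₁ + pₖ₋₂ and qₖ = aₖqₖ₋₁ + qₖ₋₂:
  k=0: a=5, p=5, q=1
  k=1: a=3, p=16, q=3
  k=2: a=2, p=37, q=7
  k=3: a=2, p=90, q=17

90/17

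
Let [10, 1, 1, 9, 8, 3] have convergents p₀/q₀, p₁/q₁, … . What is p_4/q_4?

1621/154

Using pₖ = aₖpₖ₋₁ + pₖ₋₂, qₖ = aₖqₖ₋₁ + qₖ₋₂ (with p₋₁=1, p₋₂=0, q₋₁=0, q₋₂=1):
  k=0: a=10, p=10, q=1
  k=1: a=1, p=11, q=1
  k=2: a=1, p=21, q=2
  k=3: a=9, p=200, q=19
  k=4: a=8, p=1621, q=154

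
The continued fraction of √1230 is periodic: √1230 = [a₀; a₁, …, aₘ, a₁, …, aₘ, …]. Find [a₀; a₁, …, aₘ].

a₀ = ⌊√1230⌋ = 35.
With m₀=0, d₀=1 and mₖ₊₁ = dₖaₖ − mₖ, dₖ₊₁ = (n − mₖ₊₁²)/dₖ, aₖ₊₁ = ⌊(a₀+mₖ₊₁)/dₖ₊₁⌋:
  k=1: m=35, d=5, a=14
  k=2: m=35, d=1, a=70
d=1 and a=2a₀=70 at k=2, so the next step gives (m, d) = (35, 5) again — its k=1 value — and the period has length 2.

[35; 14, 70]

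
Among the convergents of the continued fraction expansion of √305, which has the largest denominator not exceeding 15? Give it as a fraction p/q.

√305 = [17; 2, 6, 2, 34, …] (period length 4).
Convergents:
  p_0/q_0 = 17/1
  p_1/q_1 = 35/2
  p_2/q_2 = 227/13
  p_3/q_3 = 489/28
q_2 = 13 ≤ 15 < 28 = q_3, so the answer is 227/13.

227/13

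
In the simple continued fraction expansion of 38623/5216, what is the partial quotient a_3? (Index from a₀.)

38623 = 7·5216 + 2111   →  a_0 = 7
5216 = 2·2111 + 994   →  a_1 = 2
2111 = 2·994 + 123   →  a_2 = 2
994 = 8·123 + 10   →  a_3 = 8

8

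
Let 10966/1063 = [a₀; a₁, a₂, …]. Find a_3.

9

10966 = 10·1063 + 336   →  a_0 = 10
1063 = 3·336 + 55   →  a_1 = 3
336 = 6·55 + 6   →  a_2 = 6
55 = 9·6 + 1   →  a_3 = 9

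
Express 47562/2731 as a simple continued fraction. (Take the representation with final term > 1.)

[17; 2, 2, 2, 6, 11, 1, 2]

47562 = 17×2731 + 1135
2731 = 2×1135 + 461
1135 = 2×461 + 213
461 = 2×213 + 35
213 = 6×35 + 3
35 = 11×3 + 2
3 = 1×2 + 1
2 = 2×1 + 0  (stop)
So 47562/2731 = [17; 2, 2, 2, 6, 11, 1, 2].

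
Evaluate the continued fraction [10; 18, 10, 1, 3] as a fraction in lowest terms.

Fold from the inside: start with 3/1.
  1 + 1/3 = 4/3
  10 + 3/4 = 43/4
  18 + 4/43 = 778/43
  10 + 43/778 = 7823/778

7823/778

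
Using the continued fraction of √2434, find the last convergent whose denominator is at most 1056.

√2434 = [49; 2, 1, 48, 1, 2, 98, …] (period length 6).
Convergents:
  p_0/q_0 = 49/1
  p_1/q_1 = 99/2
  p_2/q_2 = 148/3
  p_3/q_3 = 7203/146
  p_4/q_4 = 7351/149
  p_5/q_5 = 21905/444
  p_6/q_6 = 2154041/43661
q_5 = 444 ≤ 1056 < 43661 = q_6, so the answer is 21905/444.

21905/444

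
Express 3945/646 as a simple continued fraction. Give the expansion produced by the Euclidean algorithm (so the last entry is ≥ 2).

3945 = 6×646 + 69
646 = 9×69 + 25
69 = 2×25 + 19
25 = 1×19 + 6
19 = 3×6 + 1
6 = 6×1 + 0  (stop)
So 3945/646 = [6; 9, 2, 1, 3, 6].

[6; 9, 2, 1, 3, 6]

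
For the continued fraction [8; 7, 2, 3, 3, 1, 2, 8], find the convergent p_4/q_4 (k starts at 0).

1391/171

Using pₖ = aₖpₖ₋₁ + pₖ₋₂, qₖ = aₖqₖ₋₁ + qₖ₋₂ (with p₋₁=1, p₋₂=0, q₋₁=0, q₋₂=1):
  k=0: a=8, p=8, q=1
  k=1: a=7, p=57, q=7
  k=2: a=2, p=122, q=15
  k=3: a=3, p=423, q=52
  k=4: a=3, p=1391, q=171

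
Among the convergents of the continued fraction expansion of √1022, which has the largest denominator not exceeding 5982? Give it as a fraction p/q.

√1022 = [31; 1, 30, 1, 62, …] (period length 4).
Convergents:
  p_0/q_0 = 31/1
  p_1/q_1 = 32/1
  p_2/q_2 = 991/31
  p_3/q_3 = 1023/32
  p_4/q_4 = 64417/2015
  p_5/q_5 = 65440/2047
  p_6/q_6 = 2027617/63425
q_5 = 2047 ≤ 5982 < 63425 = q_6, so the answer is 65440/2047.

65440/2047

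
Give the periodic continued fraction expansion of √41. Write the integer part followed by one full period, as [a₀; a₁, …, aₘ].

[6; 2, 2, 12]

a₀ = ⌊√41⌋ = 6.
With m₀=0, d₀=1 and mₖ₊₁ = dₖaₖ − mₖ, dₖ₊₁ = (n − mₖ₊₁²)/dₖ, aₖ₊₁ = ⌊(a₀+mₖ₊₁)/dₖ₊₁⌋:
  k=1: m=6, d=5, a=2
  k=2: m=4, d=5, a=2
  k=3: m=6, d=1, a=12
d=1 and a=2a₀=12 at k=3, so the next step gives (m, d) = (6, 5) again — its k=1 value — and the period has length 3.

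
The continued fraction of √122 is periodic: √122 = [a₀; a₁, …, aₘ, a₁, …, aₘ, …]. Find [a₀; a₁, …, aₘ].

a₀ = ⌊√122⌋ = 11.
With m₀=0, d₀=1 and mₖ₊₁ = dₖaₖ − mₖ, dₖ₊₁ = (n − mₖ₊₁²)/dₖ, aₖ₊₁ = ⌊(a₀+mₖ₊₁)/dₖ₊₁⌋:
  k=1: m=11, d=1, a=22
d=1 and a=2a₀=22 at k=1, so the next step gives (m, d) = (11, 1) again — its k=1 value — and the period has length 1.

[11; 22]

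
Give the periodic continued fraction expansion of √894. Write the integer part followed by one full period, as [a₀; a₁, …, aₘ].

[29; 1, 8, 1, 58]

a₀ = ⌊√894⌋ = 29.
With m₀=0, d₀=1 and mₖ₊₁ = dₖaₖ − mₖ, dₖ₊₁ = (n − mₖ₊₁²)/dₖ, aₖ₊₁ = ⌊(a₀+mₖ₊₁)/dₖ₊₁⌋:
  k=1: m=29, d=53, a=1
  k=2: m=24, d=6, a=8
  k=3: m=24, d=53, a=1
  k=4: m=29, d=1, a=58
d=1 and a=2a₀=58 at k=4, so the next step gives (m, d) = (29, 53) again — its k=1 value — and the period has length 4.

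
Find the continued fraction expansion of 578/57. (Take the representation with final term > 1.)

578 = 10·57 + 8
57 = 7·8 + 1
8 = 8·1 + 0  (stop)
So 578/57 = [10; 7, 8].

[10; 7, 8]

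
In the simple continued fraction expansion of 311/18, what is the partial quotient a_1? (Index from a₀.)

3

311 = 17·18 + 5   →  a_0 = 17
18 = 3·5 + 3   →  a_1 = 3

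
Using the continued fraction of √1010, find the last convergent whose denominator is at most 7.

√1010 = [31; 1, 3, 1, 1, 3, 1, 62, …] (period length 7).
Convergents:
  p_0/q_0 = 31/1
  p_1/q_1 = 32/1
  p_2/q_2 = 127/4
  p_3/q_3 = 159/5
  p_4/q_4 = 286/9
q_3 = 5 ≤ 7 < 9 = q_4, so the answer is 159/5.

159/5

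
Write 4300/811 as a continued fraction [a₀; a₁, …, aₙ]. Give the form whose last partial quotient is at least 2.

4300 = 5·811 + 245
811 = 3·245 + 76
245 = 3·76 + 17
76 = 4·17 + 8
17 = 2·8 + 1
8 = 8·1 + 0  (stop)
So 4300/811 = [5; 3, 3, 4, 2, 8].

[5; 3, 3, 4, 2, 8]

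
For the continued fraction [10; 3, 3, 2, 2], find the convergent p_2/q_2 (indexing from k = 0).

Using pₖ = aₖpₖ₋₁ + pₖ₋₂, qₖ = aₖqₖ₋₁ + qₖ₋₂ (with p₋₁=1, p₋₂=0, q₋₁=0, q₋₂=1):
  k=0: a=10, p=10, q=1
  k=1: a=3, p=31, q=3
  k=2: a=3, p=103, q=10

103/10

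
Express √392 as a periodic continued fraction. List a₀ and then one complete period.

a₀ = ⌊√392⌋ = 19.
With m₀=0, d₀=1 and mₖ₊₁ = dₖaₖ − mₖ, dₖ₊₁ = (n − mₖ₊₁²)/dₖ, aₖ₊₁ = ⌊(a₀+mₖ₊₁)/dₖ₊₁⌋:
  k=1: m=19, d=31, a=1
  k=2: m=12, d=8, a=3
  k=3: m=12, d=31, a=1
  k=4: m=19, d=1, a=38
d=1 and a=2a₀=38 at k=4, so the next step gives (m, d) = (19, 31) again — its k=1 value — and the period has length 4.

[19; 1, 3, 1, 38]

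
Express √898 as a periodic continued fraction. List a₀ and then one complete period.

a₀ = ⌊√898⌋ = 29.
With m₀=0, d₀=1 and mₖ₊₁ = dₖaₖ − mₖ, dₖ₊₁ = (n − mₖ₊₁²)/dₖ, aₖ₊₁ = ⌊(a₀+mₖ₊₁)/dₖ₊₁⌋:
  k=1: m=29, d=57, a=1
  k=2: m=28, d=2, a=28
  k=3: m=28, d=57, a=1
  k=4: m=29, d=1, a=58
d=1 and a=2a₀=58 at k=4, so the next step gives (m, d) = (29, 57) again — its k=1 value — and the period has length 4.

[29; 1, 28, 1, 58]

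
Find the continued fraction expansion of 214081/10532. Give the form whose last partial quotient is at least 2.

214081 = 20*10532 + 3441
10532 = 3*3441 + 209
3441 = 16*209 + 97
209 = 2*97 + 15
97 = 6*15 + 7
15 = 2*7 + 1
7 = 7*1 + 0  (stop)
So 214081/10532 = [20; 3, 16, 2, 6, 2, 7].

[20; 3, 16, 2, 6, 2, 7]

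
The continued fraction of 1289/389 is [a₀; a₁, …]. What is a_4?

3

1289 = 3·389 + 122   →  a_0 = 3
389 = 3·122 + 23   →  a_1 = 3
122 = 5·23 + 7   →  a_2 = 5
23 = 3·7 + 2   →  a_3 = 3
7 = 3·2 + 1   →  a_4 = 3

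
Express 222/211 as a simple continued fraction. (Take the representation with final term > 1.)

222 = 1*211 + 11
211 = 19*11 + 2
11 = 5*2 + 1
2 = 2*1 + 0  (stop)
So 222/211 = [1; 19, 5, 2].

[1; 19, 5, 2]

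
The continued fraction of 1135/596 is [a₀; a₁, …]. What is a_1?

1135 = 1·596 + 539   →  a_0 = 1
596 = 1·539 + 57   →  a_1 = 1

1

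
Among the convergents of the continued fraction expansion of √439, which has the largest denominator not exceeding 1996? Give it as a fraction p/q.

√439 = [20; 1, 19, 1, 40, …] (period length 4).
Convergents:
  p_0/q_0 = 20/1
  p_1/q_1 = 21/1
  p_2/q_2 = 419/20
  p_3/q_3 = 440/21
  p_4/q_4 = 18019/860
  p_5/q_5 = 18459/881
  p_6/q_6 = 368740/17599
q_5 = 881 ≤ 1996 < 17599 = q_6, so the answer is 18459/881.

18459/881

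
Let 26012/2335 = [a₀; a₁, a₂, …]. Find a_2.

7

26012 = 11·2335 + 327   →  a_0 = 11
2335 = 7·327 + 46   →  a_1 = 7
327 = 7·46 + 5   →  a_2 = 7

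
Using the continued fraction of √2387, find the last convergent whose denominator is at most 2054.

√2387 = [48; 1, 5, 1, 96, …] (period length 4).
Convergents:
  p_0/q_0 = 48/1
  p_1/q_1 = 49/1
  p_2/q_2 = 293/6
  p_3/q_3 = 342/7
  p_4/q_4 = 33125/678
  p_5/q_5 = 33467/685
  p_6/q_6 = 200460/4103
q_5 = 685 ≤ 2054 < 4103 = q_6, so the answer is 33467/685.

33467/685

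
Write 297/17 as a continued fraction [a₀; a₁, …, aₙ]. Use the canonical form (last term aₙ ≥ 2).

297 = 17×17 + 8
17 = 2×8 + 1
8 = 8×1 + 0  (stop)
So 297/17 = [17; 2, 8].

[17; 2, 8]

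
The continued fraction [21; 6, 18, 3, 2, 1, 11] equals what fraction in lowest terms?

Fold from the inside: start with 11/1.
  1 + 1/11 = 12/11
  2 + 11/12 = 35/12
  3 + 12/35 = 117/35
  18 + 35/117 = 2141/117
  6 + 117/2141 = 12963/2141
  21 + 2141/12963 = 274364/12963

274364/12963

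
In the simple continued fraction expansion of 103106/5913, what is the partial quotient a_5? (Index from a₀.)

2

103106 = 17·5913 + 2585   →  a_0 = 17
5913 = 2·2585 + 743   →  a_1 = 2
2585 = 3·743 + 356   →  a_2 = 3
743 = 2·356 + 31   →  a_3 = 2
356 = 11·31 + 15   →  a_4 = 11
31 = 2·15 + 1   →  a_5 = 2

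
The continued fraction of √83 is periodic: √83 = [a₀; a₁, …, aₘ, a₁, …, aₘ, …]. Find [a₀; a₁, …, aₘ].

a₀ = ⌊√83⌋ = 9.
With m₀=0, d₀=1 and mₖ₊₁ = dₖaₖ − mₖ, dₖ₊₁ = (n − mₖ₊₁²)/dₖ, aₖ₊₁ = ⌊(a₀+mₖ₊₁)/dₖ₊₁⌋:
  k=1: m=9, d=2, a=9
  k=2: m=9, d=1, a=18
d=1 and a=2a₀=18 at k=2, so the next step gives (m, d) = (9, 2) again — its k=1 value — and the period has length 2.

[9; 9, 18]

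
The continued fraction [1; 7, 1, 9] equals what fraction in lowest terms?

Using pₖ = aₖpₖ₋₁ + pₖ₋₂ and qₖ = aₖqₖ₋₁ + qₖ₋₂:
  k=0: a=1, p=1, q=1
  k=1: a=7, p=8, q=7
  k=2: a=1, p=9, q=8
  k=3: a=9, p=89, q=79

89/79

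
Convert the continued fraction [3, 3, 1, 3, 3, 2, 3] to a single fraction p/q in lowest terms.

Using pₖ = aₖpₖ₋₁ + pₖ₋₂ and qₖ = aₖqₖ₋₁ + qₖ₋₂:
  k=0: a=3, p=3, q=1
  k=1: a=3, p=10, q=3
  k=2: a=1, p=13, q=4
  k=3: a=3, p=49, q=15
  k=4: a=3, p=160, q=49
  k=5: a=2, p=369, q=113
  k=6: a=3, p=1267, q=388

1267/388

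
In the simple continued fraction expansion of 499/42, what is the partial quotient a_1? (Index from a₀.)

1

499 = 11·42 + 37   →  a_0 = 11
42 = 1·37 + 5   →  a_1 = 1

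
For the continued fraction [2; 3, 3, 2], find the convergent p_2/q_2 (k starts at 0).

Using pₖ = aₖpₖ₋₁ + pₖ₋₂, qₖ = aₖqₖ₋₁ + qₖ₋₂ (with p₋₁=1, p₋₂=0, q₋₁=0, q₋₂=1):
  k=0: a=2, p=2, q=1
  k=1: a=3, p=7, q=3
  k=2: a=3, p=23, q=10

23/10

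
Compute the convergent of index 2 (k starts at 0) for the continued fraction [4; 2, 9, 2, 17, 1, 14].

Using pₖ = aₖpₖ₋₁ + pₖ₋₂, qₖ = aₖqₖ₋₁ + qₖ₋₂ (with p₋₁=1, p₋₂=0, q₋₁=0, q₋₂=1):
  k=0: a=4, p=4, q=1
  k=1: a=2, p=9, q=2
  k=2: a=9, p=85, q=19

85/19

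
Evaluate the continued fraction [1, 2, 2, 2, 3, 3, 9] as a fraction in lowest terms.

1777/1256

Using pₖ = aₖpₖ₋₁ + pₖ₋₂ and qₖ = aₖqₖ₋₁ + qₖ₋₂:
  k=0: a=1, p=1, q=1
  k=1: a=2, p=3, q=2
  k=2: a=2, p=7, q=5
  k=3: a=2, p=17, q=12
  k=4: a=3, p=58, q=41
  k=5: a=3, p=191, q=135
  k=6: a=9, p=1777, q=1256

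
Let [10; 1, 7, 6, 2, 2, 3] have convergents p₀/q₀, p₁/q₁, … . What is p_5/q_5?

Using pₖ = aₖpₖ₋₁ + pₖ₋₂, qₖ = aₖqₖ₋₁ + qₖ₋₂ (with p₋₁=1, p₋₂=0, q₋₁=0, q₋₂=1):
  k=0: a=10, p=10, q=1
  k=1: a=1, p=11, q=1
  k=2: a=7, p=87, q=8
  k=3: a=6, p=533, q=49
  k=4: a=2, p=1153, q=106
  k=5: a=2, p=2839, q=261

2839/261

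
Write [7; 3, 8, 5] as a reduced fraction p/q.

Using pₖ = aₖpₖ₋₁ + pₖ₋₂ and qₖ = aₖqₖ₋₁ + qₖ₋₂:
  k=0: a=7, p=7, q=1
  k=1: a=3, p=22, q=3
  k=2: a=8, p=183, q=25
  k=3: a=5, p=937, q=128

937/128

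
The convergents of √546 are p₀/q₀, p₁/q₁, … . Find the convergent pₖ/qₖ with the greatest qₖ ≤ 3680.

√546 = [23; 2, 1, 2, 1, 2, 46, …] (period length 6).
Convergents:
  p_0/q_0 = 23/1
  p_1/q_1 = 47/2
  p_2/q_2 = 70/3
  p_3/q_3 = 187/8
  p_4/q_4 = 257/11
  p_5/q_5 = 701/30
  p_6/q_6 = 32503/1391
  p_7/q_7 = 65707/2812
  p_8/q_8 = 98210/4203
q_7 = 2812 ≤ 3680 < 4203 = q_8, so the answer is 65707/2812.

65707/2812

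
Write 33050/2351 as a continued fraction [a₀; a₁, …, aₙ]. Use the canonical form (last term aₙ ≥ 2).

33050 = 14*2351 + 136
2351 = 17*136 + 39
136 = 3*39 + 19
39 = 2*19 + 1
19 = 19*1 + 0  (stop)
So 33050/2351 = [14; 17, 3, 2, 19].

[14; 17, 3, 2, 19]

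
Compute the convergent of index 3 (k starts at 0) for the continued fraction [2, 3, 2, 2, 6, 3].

39/17

Using pₖ = aₖpₖ₋₁ + pₖ₋₂, qₖ = aₖqₖ₋₁ + qₖ₋₂ (with p₋₁=1, p₋₂=0, q₋₁=0, q₋₂=1):
  k=0: a=2, p=2, q=1
  k=1: a=3, p=7, q=3
  k=2: a=2, p=16, q=7
  k=3: a=2, p=39, q=17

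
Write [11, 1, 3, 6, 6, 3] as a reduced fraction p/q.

Using pₖ = aₖpₖ₋₁ + pₖ₋₂ and qₖ = aₖqₖ₋₁ + qₖ₋₂:
  k=0: a=11, p=11, q=1
  k=1: a=1, p=12, q=1
  k=2: a=3, p=47, q=4
  k=3: a=6, p=294, q=25
  k=4: a=6, p=1811, q=154
  k=5: a=3, p=5727, q=487

5727/487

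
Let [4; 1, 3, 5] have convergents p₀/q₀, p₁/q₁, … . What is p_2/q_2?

Using pₖ = aₖpₖ₋₁ + pₖ₋₂, qₖ = aₖqₖ₋₁ + qₖ₋₂ (with p₋₁=1, p₋₂=0, q₋₁=0, q₋₂=1):
  k=0: a=4, p=4, q=1
  k=1: a=1, p=5, q=1
  k=2: a=3, p=19, q=4

19/4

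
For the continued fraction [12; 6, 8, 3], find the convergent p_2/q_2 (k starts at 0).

Using pₖ = aₖpₖ₋₁ + pₖ₋₂, qₖ = aₖqₖ₋₁ + qₖ₋₂ (with p₋₁=1, p₋₂=0, q₋₁=0, q₋₂=1):
  k=0: a=12, p=12, q=1
  k=1: a=6, p=73, q=6
  k=2: a=8, p=596, q=49

596/49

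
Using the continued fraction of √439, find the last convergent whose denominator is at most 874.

18019/860

√439 = [20; 1, 19, 1, 40, …] (period length 4).
Convergents:
  p_0/q_0 = 20/1
  p_1/q_1 = 21/1
  p_2/q_2 = 419/20
  p_3/q_3 = 440/21
  p_4/q_4 = 18019/860
  p_5/q_5 = 18459/881
q_4 = 860 ≤ 874 < 881 = q_5, so the answer is 18019/860.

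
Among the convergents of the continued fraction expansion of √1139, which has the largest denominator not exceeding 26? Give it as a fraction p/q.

√1139 = [33; 1, 2, 1, 66, …] (period length 4).
Convergents:
  p_0/q_0 = 33/1
  p_1/q_1 = 34/1
  p_2/q_2 = 101/3
  p_3/q_3 = 135/4
  p_4/q_4 = 9011/267
q_3 = 4 ≤ 26 < 267 = q_4, so the answer is 135/4.

135/4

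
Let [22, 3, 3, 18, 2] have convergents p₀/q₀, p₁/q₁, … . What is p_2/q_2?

Using pₖ = aₖpₖ₋₁ + pₖ₋₂, qₖ = aₖqₖ₋₁ + qₖ₋₂ (with p₋₁=1, p₋₂=0, q₋₁=0, q₋₂=1):
  k=0: a=22, p=22, q=1
  k=1: a=3, p=67, q=3
  k=2: a=3, p=223, q=10

223/10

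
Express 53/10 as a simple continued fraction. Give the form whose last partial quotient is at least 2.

[5; 3, 3]

53 = 5·10 + 3
10 = 3·3 + 1
3 = 3·1 + 0  (stop)
So 53/10 = [5; 3, 3].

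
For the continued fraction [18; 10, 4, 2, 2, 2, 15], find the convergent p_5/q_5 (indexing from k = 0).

Using pₖ = aₖpₖ₋₁ + pₖ₋₂, qₖ = aₖqₖ₋₁ + qₖ₋₂ (with p₋₁=1, p₋₂=0, q₋₁=0, q₋₂=1):
  k=0: a=18, p=18, q=1
  k=1: a=10, p=181, q=10
  k=2: a=4, p=742, q=41
  k=3: a=2, p=1665, q=92
  k=4: a=2, p=4072, q=225
  k=5: a=2, p=9809, q=542

9809/542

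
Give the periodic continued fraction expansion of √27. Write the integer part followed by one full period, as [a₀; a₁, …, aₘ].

[5; 5, 10]

a₀ = ⌊√27⌋ = 5.
With m₀=0, d₀=1 and mₖ₊₁ = dₖaₖ − mₖ, dₖ₊₁ = (n − mₖ₊₁²)/dₖ, aₖ₊₁ = ⌊(a₀+mₖ₊₁)/dₖ₊₁⌋:
  k=1: m=5, d=2, a=5
  k=2: m=5, d=1, a=10
d=1 and a=2a₀=10 at k=2, so the next step gives (m, d) = (5, 2) again — its k=1 value — and the period has length 2.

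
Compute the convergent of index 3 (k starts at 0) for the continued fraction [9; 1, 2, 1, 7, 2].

Using pₖ = aₖpₖ₋₁ + pₖ₋₂, qₖ = aₖqₖ₋₁ + qₖ₋₂ (with p₋₁=1, p₋₂=0, q₋₁=0, q₋₂=1):
  k=0: a=9, p=9, q=1
  k=1: a=1, p=10, q=1
  k=2: a=2, p=29, q=3
  k=3: a=1, p=39, q=4

39/4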